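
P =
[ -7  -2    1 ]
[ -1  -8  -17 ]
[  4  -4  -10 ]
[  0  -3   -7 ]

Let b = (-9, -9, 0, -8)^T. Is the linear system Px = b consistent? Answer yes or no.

Row reduce the augmented matrix [P | b].
R2 ← R2 − (1/7)·R1: [0, -54/7, -120/7, -54/7]
R3 ← R3 + (4/7)·R1: [0, -36/7, -66/7, -36/7]
R3 ← R3 − (2/3)·R2: [0, 0, 2, 0]
R4 ← R4 − (7/18)·R2: [0, 0, -1/3, -5]
R4 ← R4 + (1/6)·R3: [0, 0, 0, -5]
The echelon form has 4 nonzero rows; the last pivot sits in the augmented column, so rank(P) = 3 but rank([P|b]) = 4.
Since the ranks differ, the system is inconsistent.

no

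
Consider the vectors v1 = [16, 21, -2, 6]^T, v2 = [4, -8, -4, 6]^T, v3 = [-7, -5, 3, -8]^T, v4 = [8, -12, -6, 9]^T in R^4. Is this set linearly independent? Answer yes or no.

Form the matrix with these vectors as rows and row reduce.
R2 ← R2 − (1/4)·R1: [0, -53/4, -7/2, 9/2]
R3 ← R3 + (7/16)·R1: [0, 67/16, 17/8, -43/8]
R4 ← R4 − (1/2)·R1: [0, -45/2, -5, 6]
R3 ← R3 + (67/212)·R2: [0, 0, 54/53, -419/106]
R4 ← R4 − (90/53)·R2: [0, 0, 50/53, -87/53]
R4 ← R4 − (25/27)·R3: [0, 0, 0, 109/54]
4 nonzero rows, so the 4 vectors span a space of dimension 4.
Since 4 = 4, the vectors are linearly independent.

yes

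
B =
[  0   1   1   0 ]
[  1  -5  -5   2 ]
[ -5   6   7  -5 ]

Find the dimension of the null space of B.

1

Row reduce to echelon form.
Swap R1 ↔ R2
R3 ← R3 + (5)·R1: [0, -19, -18, 5]
R3 ← R3 + (19)·R2: [0, 0, 1, 5]
3 nonzero rows, so rank(B) = 3.
B has 4 columns; by rank–nullity, nullity = 4 − 3 = 1.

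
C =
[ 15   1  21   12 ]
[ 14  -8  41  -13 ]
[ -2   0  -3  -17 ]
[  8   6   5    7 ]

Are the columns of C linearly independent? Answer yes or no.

yes

Row reduce C to echelon form.
R2 ← R2 − (14/15)·R1: [0, -134/15, 107/5, -121/5]
R3 ← R3 + (2/15)·R1: [0, 2/15, -1/5, -77/5]
R4 ← R4 − (8/15)·R1: [0, 82/15, -31/5, 3/5]
R3 ← R3 + (1/67)·R2: [0, 0, 8/67, -1056/67]
R4 ← R4 + (41/67)·R2: [0, 0, 462/67, -952/67]
R4 ← R4 − (231/4)·R3: [0, 0, 0, 896]
4 pivots among 4 columns.
Every column is a pivot column, so the columns are linearly independent.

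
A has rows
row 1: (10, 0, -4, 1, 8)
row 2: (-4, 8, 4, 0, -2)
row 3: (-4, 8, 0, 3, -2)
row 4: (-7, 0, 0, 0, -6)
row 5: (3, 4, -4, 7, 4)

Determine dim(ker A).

Row reduce to echelon form.
R2 ← R2 + (2/5)·R1: [0, 8, 12/5, 2/5, 6/5]
R3 ← R3 + (2/5)·R1: [0, 8, -8/5, 17/5, 6/5]
R4 ← R4 + (7/10)·R1: [0, 0, -14/5, 7/10, -2/5]
R5 ← R5 − (3/10)·R1: [0, 4, -14/5, 67/10, 8/5]
R3 ← R3 − R2: [0, 0, -4, 3, 0]
R5 ← R5 − (1/2)·R2: [0, 0, -4, 13/2, 1]
R4 ← R4 − (7/10)·R3: [0, 0, 0, -7/5, -2/5]
R5 ← R5 − R3: [0, 0, 0, 7/2, 1]
R5 ← R5 + (5/2)·R4: [0, 0, 0, 0, 0]
4 nonzero rows, so rank(A) = 4.
A has 5 columns; by rank–nullity, nullity = 5 − 4 = 1.

1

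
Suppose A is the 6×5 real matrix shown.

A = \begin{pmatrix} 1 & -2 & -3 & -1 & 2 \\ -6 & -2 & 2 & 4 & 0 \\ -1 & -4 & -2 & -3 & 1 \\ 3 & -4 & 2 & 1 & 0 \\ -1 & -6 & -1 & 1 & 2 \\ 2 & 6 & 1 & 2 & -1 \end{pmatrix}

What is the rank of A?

4

Row reduce to echelon form.
R2 ← R2 + (6)·R1: [0, -14, -16, -2, 12]
R3 ← R3 + R1: [0, -6, -5, -4, 3]
R4 ← R4 − (3)·R1: [0, 2, 11, 4, -6]
R5 ← R5 + R1: [0, -8, -4, 0, 4]
R6 ← R6 − (2)·R1: [0, 10, 7, 4, -5]
R3 ← R3 − (3/7)·R2: [0, 0, 13/7, -22/7, -15/7]
R4 ← R4 + (1/7)·R2: [0, 0, 61/7, 26/7, -30/7]
R5 ← R5 − (4/7)·R2: [0, 0, 36/7, 8/7, -20/7]
R6 ← R6 + (5/7)·R2: [0, 0, -31/7, 18/7, 25/7]
R4 ← R4 − (61/13)·R3: [0, 0, 0, 240/13, 75/13]
R5 ← R5 − (36/13)·R3: [0, 0, 0, 128/13, 40/13]
R6 ← R6 + (31/13)·R3: [0, 0, 0, -64/13, -20/13]
R5 ← R5 − (8/15)·R4: [0, 0, 0, 0, 0]
R6 ← R6 + (4/15)·R4: [0, 0, 0, 0, 0]
Echelon form has 4 nonzero rows, so rank(A) = 4.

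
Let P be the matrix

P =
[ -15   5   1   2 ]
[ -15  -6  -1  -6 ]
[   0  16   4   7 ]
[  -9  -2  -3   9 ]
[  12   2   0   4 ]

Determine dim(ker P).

Row reduce to echelon form.
R2 ← R2 − R1: [0, -11, -2, -8]
R4 ← R4 − (3/5)·R1: [0, -5, -18/5, 39/5]
R5 ← R5 + (4/5)·R1: [0, 6, 4/5, 28/5]
R3 ← R3 + (16/11)·R2: [0, 0, 12/11, -51/11]
R4 ← R4 − (5/11)·R2: [0, 0, -148/55, 629/55]
R5 ← R5 + (6/11)·R2: [0, 0, -16/55, 68/55]
R4 ← R4 + (37/15)·R3: [0, 0, 0, 0]
R5 ← R5 + (4/15)·R3: [0, 0, 0, 0]
3 nonzero rows, so rank(P) = 3.
P has 4 columns; by rank–nullity, nullity = 4 − 3 = 1.

1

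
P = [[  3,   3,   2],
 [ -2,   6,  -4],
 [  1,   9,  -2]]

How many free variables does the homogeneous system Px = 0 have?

1

Row reduce to echelon form.
R2 ← R2 + (2/3)·R1: [0, 8, -8/3]
R3 ← R3 − (1/3)·R1: [0, 8, -8/3]
R3 ← R3 − R2: [0, 0, 0]
2 nonzero rows, so rank(P) = 2.
P has 3 columns; by rank–nullity, nullity = 3 − 2 = 1.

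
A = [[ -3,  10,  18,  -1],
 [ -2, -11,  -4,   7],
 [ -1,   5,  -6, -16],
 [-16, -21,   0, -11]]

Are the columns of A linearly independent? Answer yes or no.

Row reduce A to echelon form.
R2 ← R2 − (2/3)·R1: [0, -53/3, -16, 23/3]
R3 ← R3 − (1/3)·R1: [0, 5/3, -12, -47/3]
R4 ← R4 − (16/3)·R1: [0, -223/3, -96, -17/3]
R3 ← R3 + (5/53)·R2: [0, 0, -716/53, -792/53]
R4 ← R4 − (223/53)·R2: [0, 0, -1520/53, -2010/53]
R4 ← R4 − (380/179)·R3: [0, 0, 0, -1110/179]
4 pivots among 4 columns.
Every column is a pivot column, so the columns are linearly independent.

yes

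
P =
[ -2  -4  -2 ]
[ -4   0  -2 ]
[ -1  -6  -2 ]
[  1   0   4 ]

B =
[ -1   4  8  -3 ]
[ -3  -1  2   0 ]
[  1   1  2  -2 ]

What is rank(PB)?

First compute PB:
[[ 12,  -6, -28,  10],
 [  2, -18, -36,  16],
 [ 17,   0, -24,   7],
 [  3,   8,  16, -11]]
Now row reduce the product.
R2 ← R2 − (1/6)·R1: [0, -17, -94/3, 43/3]
R3 ← R3 − (17/12)·R1: [0, 17/2, 47/3, -43/6]
R4 ← R4 − (1/4)·R1: [0, 19/2, 23, -27/2]
R3 ← R3 + (1/2)·R2: [0, 0, 0, 0]
R4 ← R4 + (19/34)·R2: [0, 0, 280/51, -280/51]
Swap R3 ↔ R4
3 nonzero rows, so rank(PB) = 3.

3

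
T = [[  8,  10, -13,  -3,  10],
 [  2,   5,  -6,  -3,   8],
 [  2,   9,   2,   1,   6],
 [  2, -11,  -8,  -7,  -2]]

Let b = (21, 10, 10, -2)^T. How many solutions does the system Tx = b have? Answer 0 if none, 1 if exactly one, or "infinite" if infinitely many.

infinite

Row reduce the augmented matrix [T | b].
R2 ← R2 − (1/4)·R1: [0, 5/2, -11/4, -9/4, 11/2, 19/4]
R3 ← R3 − (1/4)·R1: [0, 13/2, 21/4, 7/4, 7/2, 19/4]
R4 ← R4 − (1/4)·R1: [0, -27/2, -19/4, -25/4, -9/2, -29/4]
R3 ← R3 − (13/5)·R2: [0, 0, 62/5, 38/5, -54/5, -38/5]
R4 ← R4 + (27/5)·R2: [0, 0, -98/5, -92/5, 126/5, 92/5]
R4 ← R4 + (49/31)·R3: [0, 0, 0, -198/31, 252/31, 198/31]
The echelon form has 4 nonzero rows, and every pivot lies in the first 5 columns, so rank(T) = rank([T|b]) = 4.
The system is consistent.
rank = 4 < 5 unknowns, so there are infinitely many solutions.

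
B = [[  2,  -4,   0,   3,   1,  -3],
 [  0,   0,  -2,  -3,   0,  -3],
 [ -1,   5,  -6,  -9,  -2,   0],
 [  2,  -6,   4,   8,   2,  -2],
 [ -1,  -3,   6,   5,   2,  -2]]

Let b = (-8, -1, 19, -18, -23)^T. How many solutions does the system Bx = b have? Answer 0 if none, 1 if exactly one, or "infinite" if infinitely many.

Row reduce the augmented matrix [B | b].
R3 ← R3 + (1/2)·R1: [0, 3, -6, -15/2, -3/2, -3/2, 15]
R4 ← R4 − R1: [0, -2, 4, 5, 1, 1, -10]
R5 ← R5 + (1/2)·R1: [0, -5, 6, 13/2, 5/2, -7/2, -27]
Swap R2 ↔ R3
R4 ← R4 + (2/3)·R2: [0, 0, 0, 0, 0, 0, 0]
R5 ← R5 + (5/3)·R2: [0, 0, -4, -6, 0, -6, -2]
R5 ← R5 − (2)·R3: [0, 0, 0, 0, 0, 0, 0]
The echelon form has 3 nonzero rows, and every pivot lies in the first 6 columns, so rank(B) = rank([B|b]) = 3.
The system is consistent.
rank = 3 < 6 unknowns, so there are infinitely many solutions.

infinite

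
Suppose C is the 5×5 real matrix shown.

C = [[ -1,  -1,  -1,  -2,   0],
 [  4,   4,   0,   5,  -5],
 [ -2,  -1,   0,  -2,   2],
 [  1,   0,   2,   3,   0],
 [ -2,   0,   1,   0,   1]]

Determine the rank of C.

Row reduce to echelon form.
R2 ← R2 + (4)·R1: [0, 0, -4, -3, -5]
R3 ← R3 − (2)·R1: [0, 1, 2, 2, 2]
R4 ← R4 + R1: [0, -1, 1, 1, 0]
R5 ← R5 − (2)·R1: [0, 2, 3, 4, 1]
Swap R2 ↔ R3
R4 ← R4 + R2: [0, 0, 3, 3, 2]
R5 ← R5 − (2)·R2: [0, 0, -1, 0, -3]
R4 ← R4 + (3/4)·R3: [0, 0, 0, 3/4, -7/4]
R5 ← R5 − (1/4)·R3: [0, 0, 0, 3/4, -7/4]
R5 ← R5 − R4: [0, 0, 0, 0, 0]
Echelon form has 4 nonzero rows, so rank(C) = 4.

4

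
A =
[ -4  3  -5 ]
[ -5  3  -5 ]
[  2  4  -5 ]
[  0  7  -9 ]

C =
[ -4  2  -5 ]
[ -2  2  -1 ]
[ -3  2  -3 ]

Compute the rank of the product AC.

First compute AC:
[[ 25, -12,  32],
 [ 29, -14,  37],
 [ -1,   2,   1],
 [ 13,  -4,  20]]
Now row reduce the product.
R2 ← R2 − (29/25)·R1: [0, -2/25, -3/25]
R3 ← R3 + (1/25)·R1: [0, 38/25, 57/25]
R4 ← R4 − (13/25)·R1: [0, 56/25, 84/25]
R3 ← R3 + (19)·R2: [0, 0, 0]
R4 ← R4 + (28)·R2: [0, 0, 0]
2 nonzero rows, so rank(AC) = 2.

2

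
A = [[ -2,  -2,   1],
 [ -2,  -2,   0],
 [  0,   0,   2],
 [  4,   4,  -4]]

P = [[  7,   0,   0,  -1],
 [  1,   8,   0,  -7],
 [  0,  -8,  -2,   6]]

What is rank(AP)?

2

First compute AP:
[[-16, -24,  -2,  22],
 [-16, -16,   0,  16],
 [  0, -16,  -4,  12],
 [ 32,  64,   8, -56]]
Now row reduce the product.
R2 ← R2 − R1: [0, 8, 2, -6]
R4 ← R4 + (2)·R1: [0, 16, 4, -12]
R3 ← R3 + (2)·R2: [0, 0, 0, 0]
R4 ← R4 − (2)·R2: [0, 0, 0, 0]
2 nonzero rows, so rank(AP) = 2.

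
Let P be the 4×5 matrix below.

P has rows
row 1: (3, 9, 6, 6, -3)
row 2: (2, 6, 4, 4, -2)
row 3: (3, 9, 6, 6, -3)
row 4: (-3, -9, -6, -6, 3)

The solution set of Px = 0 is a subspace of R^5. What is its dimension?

Row reduce to echelon form.
R2 ← R2 − (2/3)·R1: [0, 0, 0, 0, 0]
R3 ← R3 − R1: [0, 0, 0, 0, 0]
R4 ← R4 + R1: [0, 0, 0, 0, 0]
1 nonzero row, so rank(P) = 1.
P has 5 columns; by rank–nullity, nullity = 5 − 1 = 4.

4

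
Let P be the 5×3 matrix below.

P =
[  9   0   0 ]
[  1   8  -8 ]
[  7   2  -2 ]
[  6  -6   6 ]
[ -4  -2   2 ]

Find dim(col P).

2

Row reduce to echelon form.
R2 ← R2 − (1/9)·R1: [0, 8, -8]
R3 ← R3 − (7/9)·R1: [0, 2, -2]
R4 ← R4 − (2/3)·R1: [0, -6, 6]
R5 ← R5 + (4/9)·R1: [0, -2, 2]
R3 ← R3 − (1/4)·R2: [0, 0, 0]
R4 ← R4 + (3/4)·R2: [0, 0, 0]
R5 ← R5 + (1/4)·R2: [0, 0, 0]
Echelon form has 2 nonzero rows, so rank(P) = 2.
The column space has dimension equal to the rank: 2.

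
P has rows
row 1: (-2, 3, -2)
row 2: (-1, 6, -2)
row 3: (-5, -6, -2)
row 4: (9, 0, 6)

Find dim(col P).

Row reduce to echelon form.
R2 ← R2 − (1/2)·R1: [0, 9/2, -1]
R3 ← R3 − (5/2)·R1: [0, -27/2, 3]
R4 ← R4 + (9/2)·R1: [0, 27/2, -3]
R3 ← R3 + (3)·R2: [0, 0, 0]
R4 ← R4 − (3)·R2: [0, 0, 0]
Echelon form has 2 nonzero rows, so rank(P) = 2.
The column space has dimension equal to the rank: 2.

2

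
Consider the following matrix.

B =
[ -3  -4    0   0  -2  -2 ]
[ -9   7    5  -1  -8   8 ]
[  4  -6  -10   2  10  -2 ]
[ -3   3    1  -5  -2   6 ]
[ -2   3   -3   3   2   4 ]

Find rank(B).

Row reduce to echelon form.
R2 ← R2 − (3)·R1: [0, 19, 5, -1, -2, 14]
R3 ← R3 + (4/3)·R1: [0, -34/3, -10, 2, 22/3, -14/3]
R4 ← R4 − R1: [0, 7, 1, -5, 0, 8]
R5 ← R5 − (2/3)·R1: [0, 17/3, -3, 3, 10/3, 16/3]
R3 ← R3 + (34/57)·R2: [0, 0, -400/57, 80/57, 350/57, 70/19]
R4 ← R4 − (7/19)·R2: [0, 0, -16/19, -88/19, 14/19, 54/19]
R5 ← R5 − (17/57)·R2: [0, 0, -256/57, 188/57, 224/57, 22/19]
R4 ← R4 − (3/25)·R3: [0, 0, 0, -24/5, 0, 12/5]
R5 ← R5 − (16/25)·R3: [0, 0, 0, 12/5, 0, -6/5]
R5 ← R5 + (1/2)·R4: [0, 0, 0, 0, 0, 0]
Echelon form has 4 nonzero rows, so rank(B) = 4.

4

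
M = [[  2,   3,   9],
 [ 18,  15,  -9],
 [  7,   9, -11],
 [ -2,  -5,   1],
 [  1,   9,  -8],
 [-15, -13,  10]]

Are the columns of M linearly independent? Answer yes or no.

Row reduce M to echelon form.
R2 ← R2 − (9)·R1: [0, -12, -90]
R3 ← R3 − (7/2)·R1: [0, -3/2, -85/2]
R4 ← R4 + R1: [0, -2, 10]
R5 ← R5 − (1/2)·R1: [0, 15/2, -25/2]
R6 ← R6 + (15/2)·R1: [0, 19/2, 155/2]
R3 ← R3 − (1/8)·R2: [0, 0, -125/4]
R4 ← R4 − (1/6)·R2: [0, 0, 25]
R5 ← R5 + (5/8)·R2: [0, 0, -275/4]
R6 ← R6 + (19/24)·R2: [0, 0, 25/4]
R4 ← R4 + (4/5)·R3: [0, 0, 0]
R5 ← R5 − (11/5)·R3: [0, 0, 0]
R6 ← R6 + (1/5)·R3: [0, 0, 0]
3 pivots among 3 columns.
Every column is a pivot column, so the columns are linearly independent.

yes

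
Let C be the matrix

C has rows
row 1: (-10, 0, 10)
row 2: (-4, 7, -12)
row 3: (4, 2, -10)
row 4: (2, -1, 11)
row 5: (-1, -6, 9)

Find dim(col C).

3

Row reduce to echelon form.
R2 ← R2 − (2/5)·R1: [0, 7, -16]
R3 ← R3 + (2/5)·R1: [0, 2, -6]
R4 ← R4 + (1/5)·R1: [0, -1, 13]
R5 ← R5 − (1/10)·R1: [0, -6, 8]
R3 ← R3 − (2/7)·R2: [0, 0, -10/7]
R4 ← R4 + (1/7)·R2: [0, 0, 75/7]
R5 ← R5 + (6/7)·R2: [0, 0, -40/7]
R4 ← R4 + (15/2)·R3: [0, 0, 0]
R5 ← R5 − (4)·R3: [0, 0, 0]
Echelon form has 3 nonzero rows, so rank(C) = 3.
The column space has dimension equal to the rank: 3.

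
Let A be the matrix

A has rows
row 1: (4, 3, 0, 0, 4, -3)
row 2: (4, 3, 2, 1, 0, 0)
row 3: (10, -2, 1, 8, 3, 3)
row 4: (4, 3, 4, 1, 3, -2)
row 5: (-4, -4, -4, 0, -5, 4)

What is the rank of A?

Row reduce to echelon form.
R2 ← R2 − R1: [0, 0, 2, 1, -4, 3]
R3 ← R3 − (5/2)·R1: [0, -19/2, 1, 8, -7, 21/2]
R4 ← R4 − R1: [0, 0, 4, 1, -1, 1]
R5 ← R5 + R1: [0, -1, -4, 0, -1, 1]
Swap R2 ↔ R3
R5 ← R5 − (2/19)·R2: [0, 0, -78/19, -16/19, -5/19, -2/19]
R4 ← R4 − (2)·R3: [0, 0, 0, -1, 7, -5]
R5 ← R5 + (39/19)·R3: [0, 0, 0, 23/19, -161/19, 115/19]
R5 ← R5 + (23/19)·R4: [0, 0, 0, 0, 0, 0]
Echelon form has 4 nonzero rows, so rank(A) = 4.

4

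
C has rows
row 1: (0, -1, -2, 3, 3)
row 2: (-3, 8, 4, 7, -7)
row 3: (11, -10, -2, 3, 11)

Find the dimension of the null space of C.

Row reduce to echelon form.
Swap R1 ↔ R2
R3 ← R3 + (11/3)·R1: [0, 58/3, 38/3, 86/3, -44/3]
R3 ← R3 + (58/3)·R2: [0, 0, -26, 260/3, 130/3]
3 nonzero rows, so rank(C) = 3.
C has 5 columns; by rank–nullity, nullity = 5 − 3 = 2.

2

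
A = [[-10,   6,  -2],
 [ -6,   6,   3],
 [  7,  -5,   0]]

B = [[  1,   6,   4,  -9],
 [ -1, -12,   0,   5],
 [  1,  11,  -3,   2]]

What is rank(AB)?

2

First compute AB:
[[-18, -154, -34, 116],
 [ -9, -75, -33,  90],
 [ 12, 102,  28, -88]]
Now row reduce the product.
R2 ← R2 − (1/2)·R1: [0, 2, -16, 32]
R3 ← R3 + (2/3)·R1: [0, -2/3, 16/3, -32/3]
R3 ← R3 + (1/3)·R2: [0, 0, 0, 0]
2 nonzero rows, so rank(AB) = 2.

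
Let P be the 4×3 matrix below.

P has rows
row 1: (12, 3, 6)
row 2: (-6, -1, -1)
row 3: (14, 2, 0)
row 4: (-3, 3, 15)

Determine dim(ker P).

0

Row reduce to echelon form.
R2 ← R2 + (1/2)·R1: [0, 1/2, 2]
R3 ← R3 − (7/6)·R1: [0, -3/2, -7]
R4 ← R4 + (1/4)·R1: [0, 15/4, 33/2]
R3 ← R3 + (3)·R2: [0, 0, -1]
R4 ← R4 − (15/2)·R2: [0, 0, 3/2]
R4 ← R4 + (3/2)·R3: [0, 0, 0]
3 nonzero rows, so rank(P) = 3.
P has 3 columns; by rank–nullity, nullity = 3 − 3 = 0.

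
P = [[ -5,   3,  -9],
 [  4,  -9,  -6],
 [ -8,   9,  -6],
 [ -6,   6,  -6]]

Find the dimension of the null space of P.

Row reduce to echelon form.
R2 ← R2 + (4/5)·R1: [0, -33/5, -66/5]
R3 ← R3 − (8/5)·R1: [0, 21/5, 42/5]
R4 ← R4 − (6/5)·R1: [0, 12/5, 24/5]
R3 ← R3 + (7/11)·R2: [0, 0, 0]
R4 ← R4 + (4/11)·R2: [0, 0, 0]
2 nonzero rows, so rank(P) = 2.
P has 3 columns; by rank–nullity, nullity = 3 − 2 = 1.

1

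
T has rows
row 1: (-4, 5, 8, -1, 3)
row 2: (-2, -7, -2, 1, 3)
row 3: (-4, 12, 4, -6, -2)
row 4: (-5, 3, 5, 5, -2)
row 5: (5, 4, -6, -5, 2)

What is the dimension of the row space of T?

5

Row reduce to echelon form.
R2 ← R2 − (1/2)·R1: [0, -19/2, -6, 3/2, 3/2]
R3 ← R3 − R1: [0, 7, -4, -5, -5]
R4 ← R4 − (5/4)·R1: [0, -13/4, -5, 25/4, -23/4]
R5 ← R5 + (5/4)·R1: [0, 41/4, 4, -25/4, 23/4]
R3 ← R3 + (14/19)·R2: [0, 0, -160/19, -74/19, -74/19]
R4 ← R4 − (13/38)·R2: [0, 0, -56/19, 109/19, -119/19]
R5 ← R5 + (41/38)·R2: [0, 0, -47/19, -88/19, 140/19]
R4 ← R4 − (7/20)·R3: [0, 0, 0, 71/10, -49/10]
R5 ← R5 − (47/160)·R3: [0, 0, 0, -279/80, 681/80]
R5 ← R5 + (279/568)·R4: [0, 0, 0, 0, 867/142]
Echelon form has 5 nonzero rows, so rank(T) = 5.
The row space has dimension equal to the rank: 5.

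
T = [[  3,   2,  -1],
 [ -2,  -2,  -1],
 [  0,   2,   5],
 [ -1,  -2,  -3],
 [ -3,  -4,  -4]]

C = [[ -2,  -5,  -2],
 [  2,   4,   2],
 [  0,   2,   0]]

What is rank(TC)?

First compute TC:
[[ -2,  -9,  -2],
 [  0,   0,   0],
 [  4,  18,   4],
 [ -2,  -9,  -2],
 [ -2,  -9,  -2]]
Now row reduce the product.
R3 ← R3 + (2)·R1: [0, 0, 0]
R4 ← R4 − R1: [0, 0, 0]
R5 ← R5 − R1: [0, 0, 0]
1 nonzero row, so rank(TC) = 1.

1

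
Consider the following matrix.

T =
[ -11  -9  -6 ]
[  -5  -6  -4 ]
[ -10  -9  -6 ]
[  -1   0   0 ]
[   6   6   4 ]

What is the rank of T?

Row reduce to echelon form.
R2 ← R2 − (5/11)·R1: [0, -21/11, -14/11]
R3 ← R3 − (10/11)·R1: [0, -9/11, -6/11]
R4 ← R4 − (1/11)·R1: [0, 9/11, 6/11]
R5 ← R5 + (6/11)·R1: [0, 12/11, 8/11]
R3 ← R3 − (3/7)·R2: [0, 0, 0]
R4 ← R4 + (3/7)·R2: [0, 0, 0]
R5 ← R5 + (4/7)·R2: [0, 0, 0]
Echelon form has 2 nonzero rows, so rank(T) = 2.

2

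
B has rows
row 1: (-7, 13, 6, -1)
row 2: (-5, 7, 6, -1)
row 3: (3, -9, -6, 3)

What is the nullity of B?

Row reduce to echelon form.
R2 ← R2 − (5/7)·R1: [0, -16/7, 12/7, -2/7]
R3 ← R3 + (3/7)·R1: [0, -24/7, -24/7, 18/7]
R3 ← R3 − (3/2)·R2: [0, 0, -6, 3]
3 nonzero rows, so rank(B) = 3.
B has 4 columns; by rank–nullity, nullity = 4 − 3 = 1.

1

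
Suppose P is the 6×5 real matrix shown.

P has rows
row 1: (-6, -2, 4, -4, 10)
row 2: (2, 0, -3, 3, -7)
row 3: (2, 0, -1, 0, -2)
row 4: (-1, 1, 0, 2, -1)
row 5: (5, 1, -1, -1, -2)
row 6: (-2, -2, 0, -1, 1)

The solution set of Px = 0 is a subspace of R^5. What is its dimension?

2

Row reduce to echelon form.
R2 ← R2 + (1/3)·R1: [0, -2/3, -5/3, 5/3, -11/3]
R3 ← R3 + (1/3)·R1: [0, -2/3, 1/3, -4/3, 4/3]
R4 ← R4 − (1/6)·R1: [0, 4/3, -2/3, 8/3, -8/3]
R5 ← R5 + (5/6)·R1: [0, -2/3, 7/3, -13/3, 19/3]
R6 ← R6 − (1/3)·R1: [0, -4/3, -4/3, 1/3, -7/3]
R3 ← R3 − R2: [0, 0, 2, -3, 5]
R4 ← R4 + (2)·R2: [0, 0, -4, 6, -10]
R5 ← R5 − R2: [0, 0, 4, -6, 10]
R6 ← R6 − (2)·R2: [0, 0, 2, -3, 5]
R4 ← R4 + (2)·R3: [0, 0, 0, 0, 0]
R5 ← R5 − (2)·R3: [0, 0, 0, 0, 0]
R6 ← R6 − R3: [0, 0, 0, 0, 0]
3 nonzero rows, so rank(P) = 3.
P has 5 columns; by rank–nullity, nullity = 5 − 3 = 2.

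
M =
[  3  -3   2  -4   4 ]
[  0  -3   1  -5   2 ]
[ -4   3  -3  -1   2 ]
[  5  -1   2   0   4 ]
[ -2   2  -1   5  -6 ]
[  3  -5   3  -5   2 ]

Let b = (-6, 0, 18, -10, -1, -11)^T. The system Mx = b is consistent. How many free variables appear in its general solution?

Row reduce the augmented matrix [M | b].
R3 ← R3 + (4/3)·R1: [0, -1, -1/3, -19/3, 22/3, 10]
R4 ← R4 − (5/3)·R1: [0, 4, -4/3, 20/3, -8/3, 0]
R5 ← R5 + (2/3)·R1: [0, 0, 1/3, 7/3, -10/3, -5]
R6 ← R6 − R1: [0, -2, 1, -1, -2, -5]
R3 ← R3 − (1/3)·R2: [0, 0, -2/3, -14/3, 20/3, 10]
R4 ← R4 + (4/3)·R2: [0, 0, 0, 0, 0, 0]
R6 ← R6 − (2/3)·R2: [0, 0, 1/3, 7/3, -10/3, -5]
R5 ← R5 + (1/2)·R3: [0, 0, 0, 0, 0, 0]
R6 ← R6 + (1/2)·R3: [0, 0, 0, 0, 0, 0]
The echelon form has 3 nonzero rows, and every pivot lies in the first 5 columns, so rank(M) = rank([M|b]) = 3.
The system is consistent.
Free variables = (unknowns) − (rank) = 5 − 3 = 2.

2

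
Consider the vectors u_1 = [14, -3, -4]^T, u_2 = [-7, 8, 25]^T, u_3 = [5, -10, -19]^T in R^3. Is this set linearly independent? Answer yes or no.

Form the matrix with these vectors as rows and row reduce.
R2 ← R2 + (1/2)·R1: [0, 13/2, 23]
R3 ← R3 − (5/14)·R1: [0, -125/14, -123/7]
R3 ← R3 + (125/91)·R2: [0, 0, 1276/91]
3 nonzero rows, so the 3 vectors span a space of dimension 3.
Since 3 = 3, the vectors are linearly independent.

yes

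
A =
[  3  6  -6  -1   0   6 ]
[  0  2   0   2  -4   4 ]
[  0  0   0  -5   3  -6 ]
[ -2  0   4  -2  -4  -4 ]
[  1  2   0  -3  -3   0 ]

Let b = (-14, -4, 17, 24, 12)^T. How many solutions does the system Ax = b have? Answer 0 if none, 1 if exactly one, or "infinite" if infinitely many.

infinite

Row reduce the augmented matrix [A | b].
R4 ← R4 + (2/3)·R1: [0, 4, 0, -8/3, -4, 0, 44/3]
R5 ← R5 − (1/3)·R1: [0, 0, 2, -8/3, -3, -2, 50/3]
R4 ← R4 − (2)·R2: [0, 0, 0, -20/3, 4, -8, 68/3]
Swap R3 ↔ R5
R5 ← R5 − (3/4)·R4: [0, 0, 0, 0, 0, 0, 0]
The echelon form has 4 nonzero rows, and every pivot lies in the first 6 columns, so rank(A) = rank([A|b]) = 4.
The system is consistent.
rank = 4 < 6 unknowns, so there are infinitely many solutions.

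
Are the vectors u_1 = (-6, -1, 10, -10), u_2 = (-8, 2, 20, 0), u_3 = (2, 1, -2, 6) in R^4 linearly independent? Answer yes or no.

no

Form the matrix with these vectors as rows and row reduce.
R2 ← R2 − (4/3)·R1: [0, 10/3, 20/3, 40/3]
R3 ← R3 + (1/3)·R1: [0, 2/3, 4/3, 8/3]
R3 ← R3 − (1/5)·R2: [0, 0, 0, 0]
2 nonzero rows, so the 3 vectors span a space of dimension 2.
Since 2 < 3, the vectors are linearly dependent.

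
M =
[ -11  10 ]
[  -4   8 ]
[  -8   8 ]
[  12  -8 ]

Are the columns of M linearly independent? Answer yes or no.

Row reduce M to echelon form.
R2 ← R2 − (4/11)·R1: [0, 48/11]
R3 ← R3 − (8/11)·R1: [0, 8/11]
R4 ← R4 + (12/11)·R1: [0, 32/11]
R3 ← R3 − (1/6)·R2: [0, 0]
R4 ← R4 − (2/3)·R2: [0, 0]
2 pivots among 2 columns.
Every column is a pivot column, so the columns are linearly independent.

yes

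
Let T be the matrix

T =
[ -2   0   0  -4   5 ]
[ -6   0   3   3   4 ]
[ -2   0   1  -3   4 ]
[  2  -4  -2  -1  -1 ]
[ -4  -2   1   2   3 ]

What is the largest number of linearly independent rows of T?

4

Row reduce to echelon form.
R2 ← R2 − (3)·R1: [0, 0, 3, 15, -11]
R3 ← R3 − R1: [0, 0, 1, 1, -1]
R4 ← R4 + R1: [0, -4, -2, -5, 4]
R5 ← R5 − (2)·R1: [0, -2, 1, 10, -7]
Swap R2 ↔ R4
R5 ← R5 − (1/2)·R2: [0, 0, 2, 25/2, -9]
R4 ← R4 − (3)·R3: [0, 0, 0, 12, -8]
R5 ← R5 − (2)·R3: [0, 0, 0, 21/2, -7]
R5 ← R5 − (7/8)·R4: [0, 0, 0, 0, 0]
Echelon form has 4 nonzero rows, so rank(T) = 4.
The rank gives the maximum number of linearly independent rows: 4.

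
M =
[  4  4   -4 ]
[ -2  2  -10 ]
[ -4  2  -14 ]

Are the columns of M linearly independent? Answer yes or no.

Row reduce M to echelon form.
R2 ← R2 + (1/2)·R1: [0, 4, -12]
R3 ← R3 + R1: [0, 6, -18]
R3 ← R3 − (3/2)·R2: [0, 0, 0]
2 pivots among 3 columns.
Only 2 < 3 pivot columns, so the columns are linearly dependent.

no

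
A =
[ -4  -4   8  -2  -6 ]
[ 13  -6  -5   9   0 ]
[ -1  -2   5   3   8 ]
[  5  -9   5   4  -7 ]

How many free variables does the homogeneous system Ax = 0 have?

1

Row reduce to echelon form.
R2 ← R2 + (13/4)·R1: [0, -19, 21, 5/2, -39/2]
R3 ← R3 − (1/4)·R1: [0, -1, 3, 7/2, 19/2]
R4 ← R4 + (5/4)·R1: [0, -14, 15, 3/2, -29/2]
R3 ← R3 − (1/19)·R2: [0, 0, 36/19, 64/19, 200/19]
R4 ← R4 − (14/19)·R2: [0, 0, -9/19, -13/38, -5/38]
R4 ← R4 + (1/4)·R3: [0, 0, 0, 1/2, 5/2]
4 nonzero rows, so rank(A) = 4.
A has 5 columns; by rank–nullity, nullity = 5 − 4 = 1.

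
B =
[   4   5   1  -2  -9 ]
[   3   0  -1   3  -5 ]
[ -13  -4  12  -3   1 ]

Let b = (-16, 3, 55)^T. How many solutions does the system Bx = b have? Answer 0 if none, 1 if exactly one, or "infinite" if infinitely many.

infinite

Row reduce the augmented matrix [B | b].
R2 ← R2 − (3/4)·R1: [0, -15/4, -7/4, 9/2, 7/4, 15]
R3 ← R3 + (13/4)·R1: [0, 49/4, 61/4, -19/2, -113/4, 3]
R3 ← R3 + (49/15)·R2: [0, 0, 143/15, 26/5, -338/15, 52]
The echelon form has 3 nonzero rows, and every pivot lies in the first 5 columns, so rank(B) = rank([B|b]) = 3.
The system is consistent.
rank = 3 < 5 unknowns, so there are infinitely many solutions.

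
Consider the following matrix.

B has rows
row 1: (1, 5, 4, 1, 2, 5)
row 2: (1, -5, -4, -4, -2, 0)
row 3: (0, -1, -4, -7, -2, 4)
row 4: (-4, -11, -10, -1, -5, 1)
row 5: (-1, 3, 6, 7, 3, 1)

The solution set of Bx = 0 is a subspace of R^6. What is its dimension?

1

Row reduce to echelon form.
R2 ← R2 − R1: [0, -10, -8, -5, -4, -5]
R4 ← R4 + (4)·R1: [0, 9, 6, 3, 3, 21]
R5 ← R5 + R1: [0, 8, 10, 8, 5, 6]
R3 ← R3 − (1/10)·R2: [0, 0, -16/5, -13/2, -8/5, 9/2]
R4 ← R4 + (9/10)·R2: [0, 0, -6/5, -3/2, -3/5, 33/2]
R5 ← R5 + (4/5)·R2: [0, 0, 18/5, 4, 9/5, 2]
R4 ← R4 − (3/8)·R3: [0, 0, 0, 15/16, 0, 237/16]
R5 ← R5 + (9/8)·R3: [0, 0, 0, -53/16, 0, 113/16]
R5 ← R5 + (53/15)·R4: [0, 0, 0, 0, 0, 297/5]
5 nonzero rows, so rank(B) = 5.
B has 6 columns; by rank–nullity, nullity = 6 − 5 = 1.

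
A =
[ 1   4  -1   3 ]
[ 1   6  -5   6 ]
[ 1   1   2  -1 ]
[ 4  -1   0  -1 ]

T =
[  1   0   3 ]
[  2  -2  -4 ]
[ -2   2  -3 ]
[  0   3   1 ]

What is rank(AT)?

First compute AT:
[[ 11,  -1,  -7],
 [ 23,  -4,   0],
 [ -1,  -1,  -8],
 [  2,  -1,  15]]
Now row reduce the product.
R2 ← R2 − (23/11)·R1: [0, -21/11, 161/11]
R3 ← R3 + (1/11)·R1: [0, -12/11, -95/11]
R4 ← R4 − (2/11)·R1: [0, -9/11, 179/11]
R3 ← R3 − (4/7)·R2: [0, 0, -17]
R4 ← R4 − (3/7)·R2: [0, 0, 10]
R4 ← R4 + (10/17)·R3: [0, 0, 0]
3 nonzero rows, so rank(AT) = 3.

3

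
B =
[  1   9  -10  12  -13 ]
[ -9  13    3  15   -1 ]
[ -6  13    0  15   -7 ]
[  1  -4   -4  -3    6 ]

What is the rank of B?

Row reduce to echelon form.
R2 ← R2 + (9)·R1: [0, 94, -87, 123, -118]
R3 ← R3 + (6)·R1: [0, 67, -60, 87, -85]
R4 ← R4 − R1: [0, -13, 6, -15, 19]
R3 ← R3 − (67/94)·R2: [0, 0, 189/94, -63/94, -42/47]
R4 ← R4 + (13/94)·R2: [0, 0, -567/94, 189/94, 126/47]
R4 ← R4 + (3)·R3: [0, 0, 0, 0, 0]
Echelon form has 3 nonzero rows, so rank(B) = 3.

3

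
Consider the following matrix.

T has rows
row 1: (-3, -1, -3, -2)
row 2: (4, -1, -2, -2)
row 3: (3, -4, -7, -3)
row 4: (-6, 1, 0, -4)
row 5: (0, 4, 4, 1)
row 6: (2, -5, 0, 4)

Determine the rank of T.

4

Row reduce to echelon form.
R2 ← R2 + (4/3)·R1: [0, -7/3, -6, -14/3]
R3 ← R3 + R1: [0, -5, -10, -5]
R4 ← R4 − (2)·R1: [0, 3, 6, 0]
R6 ← R6 + (2/3)·R1: [0, -17/3, -2, 8/3]
R3 ← R3 − (15/7)·R2: [0, 0, 20/7, 5]
R4 ← R4 + (9/7)·R2: [0, 0, -12/7, -6]
R5 ← R5 + (12/7)·R2: [0, 0, -44/7, -7]
R6 ← R6 − (17/7)·R2: [0, 0, 88/7, 14]
R4 ← R4 + (3/5)·R3: [0, 0, 0, -3]
R5 ← R5 + (11/5)·R3: [0, 0, 0, 4]
R6 ← R6 − (22/5)·R3: [0, 0, 0, -8]
R5 ← R5 + (4/3)·R4: [0, 0, 0, 0]
R6 ← R6 − (8/3)·R4: [0, 0, 0, 0]
Echelon form has 4 nonzero rows, so rank(T) = 4.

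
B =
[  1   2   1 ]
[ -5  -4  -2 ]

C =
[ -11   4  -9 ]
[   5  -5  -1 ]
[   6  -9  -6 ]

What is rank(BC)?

First compute BC:
[[  5, -15, -17],
 [ 23,  18,  61]]
Now row reduce the product.
R2 ← R2 − (23/5)·R1: [0, 87, 696/5]
2 nonzero rows, so rank(BC) = 2.

2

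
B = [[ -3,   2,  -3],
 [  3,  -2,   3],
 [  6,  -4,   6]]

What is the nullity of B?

Row reduce to echelon form.
R2 ← R2 + R1: [0, 0, 0]
R3 ← R3 + (2)·R1: [0, 0, 0]
1 nonzero row, so rank(B) = 1.
B has 3 columns; by rank–nullity, nullity = 3 − 1 = 2.

2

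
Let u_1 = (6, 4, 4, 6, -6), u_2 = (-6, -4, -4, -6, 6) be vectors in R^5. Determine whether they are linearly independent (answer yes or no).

no

Form the matrix with these vectors as rows and row reduce.
R2 ← R2 + R1: [0, 0, 0, 0, 0]
1 nonzero row, so the 2 vectors span a space of dimension 1.
Since 1 < 2, the vectors are linearly dependent.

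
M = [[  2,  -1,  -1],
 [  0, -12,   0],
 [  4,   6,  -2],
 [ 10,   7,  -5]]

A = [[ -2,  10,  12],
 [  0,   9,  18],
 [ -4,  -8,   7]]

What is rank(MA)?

2

First compute MA:
[[  0,  19,  -1],
 [  0, -108, -216],
 [  0, 110, 142],
 [  0, 203, 211]]
Now row reduce the product.
R2 ← R2 + (108/19)·R1: [0, 0, -4212/19]
R3 ← R3 − (110/19)·R1: [0, 0, 2808/19]
R4 ← R4 − (203/19)·R1: [0, 0, 4212/19]
R3 ← R3 + (2/3)·R2: [0, 0, 0]
R4 ← R4 + R2: [0, 0, 0]
2 nonzero rows, so rank(MA) = 2.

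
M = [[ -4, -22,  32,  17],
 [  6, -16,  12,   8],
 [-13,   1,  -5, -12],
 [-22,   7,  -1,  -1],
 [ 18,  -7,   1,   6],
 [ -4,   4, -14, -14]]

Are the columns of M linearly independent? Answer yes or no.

yes

Row reduce M to echelon form.
R2 ← R2 + (3/2)·R1: [0, -49, 60, 67/2]
R3 ← R3 − (13/4)·R1: [0, 145/2, -109, -269/4]
R4 ← R4 − (11/2)·R1: [0, 128, -177, -189/2]
R5 ← R5 + (9/2)·R1: [0, -106, 145, 165/2]
R6 ← R6 − R1: [0, 26, -46, -31]
R3 ← R3 + (145/98)·R2: [0, 0, -991/49, -1733/98]
R4 ← R4 + (128/49)·R2: [0, 0, -993/49, -685/98]
R5 ← R5 − (106/49)·R2: [0, 0, 745/49, 983/98]
R6 ← R6 + (26/49)·R2: [0, 0, -694/49, -648/49]
R4 ← R4 − (993/991)·R3: [0, 0, 0, 10633/991]
R5 ← R5 + (745/991)·R3: [0, 0, 0, -3234/991]
R6 ← R6 − (694/991)·R3: [0, 0, 0, -833/991]
R5 ← R5 + (66/217)·R4: [0, 0, 0, 0]
R6 ← R6 + (17/217)·R4: [0, 0, 0, 0]
4 pivots among 4 columns.
Every column is a pivot column, so the columns are linearly independent.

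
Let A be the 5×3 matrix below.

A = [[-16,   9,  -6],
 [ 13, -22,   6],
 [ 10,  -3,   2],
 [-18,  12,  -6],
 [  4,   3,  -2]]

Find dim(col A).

Row reduce to echelon form.
R2 ← R2 + (13/16)·R1: [0, -235/16, 9/8]
R3 ← R3 + (5/8)·R1: [0, 21/8, -7/4]
R4 ← R4 − (9/8)·R1: [0, 15/8, 3/4]
R5 ← R5 + (1/4)·R1: [0, 21/4, -7/2]
R3 ← R3 + (42/235)·R2: [0, 0, -364/235]
R4 ← R4 + (6/47)·R2: [0, 0, 42/47]
R5 ← R5 + (84/235)·R2: [0, 0, -728/235]
R4 ← R4 + (15/26)·R3: [0, 0, 0]
R5 ← R5 − (2)·R3: [0, 0, 0]
Echelon form has 3 nonzero rows, so rank(A) = 3.
The column space has dimension equal to the rank: 3.

3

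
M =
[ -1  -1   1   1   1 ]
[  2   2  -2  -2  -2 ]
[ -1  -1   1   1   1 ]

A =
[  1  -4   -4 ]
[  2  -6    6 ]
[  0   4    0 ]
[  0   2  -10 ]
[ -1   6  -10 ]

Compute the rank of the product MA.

First compute MA:
[[ -4,  22, -22],
 [  8, -44,  44],
 [ -4,  22, -22]]
Now row reduce the product.
R2 ← R2 + (2)·R1: [0, 0, 0]
R3 ← R3 − R1: [0, 0, 0]
1 nonzero row, so rank(MA) = 1.

1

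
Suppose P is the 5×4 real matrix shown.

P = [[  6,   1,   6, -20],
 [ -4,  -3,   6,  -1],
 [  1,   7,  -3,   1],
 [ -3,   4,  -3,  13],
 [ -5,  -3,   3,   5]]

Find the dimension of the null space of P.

Row reduce to echelon form.
R2 ← R2 + (2/3)·R1: [0, -7/3, 10, -43/3]
R3 ← R3 − (1/6)·R1: [0, 41/6, -4, 13/3]
R4 ← R4 + (1/2)·R1: [0, 9/2, 0, 3]
R5 ← R5 + (5/6)·R1: [0, -13/6, 8, -35/3]
R3 ← R3 + (41/14)·R2: [0, 0, 177/7, -527/14]
R4 ← R4 + (27/14)·R2: [0, 0, 135/7, -345/14]
R5 ← R5 − (13/14)·R2: [0, 0, -9/7, 23/14]
R4 ← R4 − (45/59)·R3: [0, 0, 0, 240/59]
R5 ← R5 + (3/59)·R3: [0, 0, 0, -16/59]
R5 ← R5 + (1/15)·R4: [0, 0, 0, 0]
4 nonzero rows, so rank(P) = 4.
P has 4 columns; by rank–nullity, nullity = 4 − 4 = 0.

0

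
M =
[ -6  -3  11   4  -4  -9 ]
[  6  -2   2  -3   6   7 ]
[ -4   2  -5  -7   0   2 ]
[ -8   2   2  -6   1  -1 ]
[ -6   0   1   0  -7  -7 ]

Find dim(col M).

Row reduce to echelon form.
R2 ← R2 + R1: [0, -5, 13, 1, 2, -2]
R3 ← R3 − (2/3)·R1: [0, 4, -37/3, -29/3, 8/3, 8]
R4 ← R4 − (4/3)·R1: [0, 6, -38/3, -34/3, 19/3, 11]
R5 ← R5 − R1: [0, 3, -10, -4, -3, 2]
R3 ← R3 + (4/5)·R2: [0, 0, -29/15, -133/15, 64/15, 32/5]
R4 ← R4 + (6/5)·R2: [0, 0, 44/15, -152/15, 131/15, 43/5]
R5 ← R5 + (3/5)·R2: [0, 0, -11/5, -17/5, -9/5, 4/5]
R4 ← R4 + (44/29)·R3: [0, 0, 0, -684/29, 441/29, 531/29]
R5 ← R5 − (33/29)·R3: [0, 0, 0, 194/29, -193/29, -188/29]
R5 ← R5 + (97/342)·R4: [0, 0, 0, 0, -89/38, -49/38]
Echelon form has 5 nonzero rows, so rank(M) = 5.
The column space has dimension equal to the rank: 5.

5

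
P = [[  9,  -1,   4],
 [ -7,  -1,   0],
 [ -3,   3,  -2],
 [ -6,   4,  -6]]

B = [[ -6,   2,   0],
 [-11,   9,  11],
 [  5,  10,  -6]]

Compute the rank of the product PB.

First compute PB:
[[-23,  49, -35],
 [ 53, -23, -11],
 [-25,   1,  45],
 [-38, -36,  80]]
Now row reduce the product.
R2 ← R2 + (53/23)·R1: [0, 2068/23, -2108/23]
R3 ← R3 − (25/23)·R1: [0, -1202/23, 1910/23]
R4 ← R4 − (38/23)·R1: [0, -2690/23, 3170/23]
R3 ← R3 + (601/1034)·R2: [0, 0, 15392/517]
R4 ← R4 + (1345/1034)·R2: [0, 0, 9620/517]
R4 ← R4 − (5/8)·R3: [0, 0, 0]
3 nonzero rows, so rank(PB) = 3.

3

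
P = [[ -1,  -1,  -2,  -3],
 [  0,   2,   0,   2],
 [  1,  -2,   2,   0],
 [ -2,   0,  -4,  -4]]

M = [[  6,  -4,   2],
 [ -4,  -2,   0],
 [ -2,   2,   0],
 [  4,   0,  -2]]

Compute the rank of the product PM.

First compute PM:
[[-10,   2,   4],
 [  0,  -4,  -4],
 [ 10,   4,   2],
 [-20,   0,   4]]
Now row reduce the product.
R3 ← R3 + R1: [0, 6, 6]
R4 ← R4 − (2)·R1: [0, -4, -4]
R3 ← R3 + (3/2)·R2: [0, 0, 0]
R4 ← R4 − R2: [0, 0, 0]
2 nonzero rows, so rank(PM) = 2.

2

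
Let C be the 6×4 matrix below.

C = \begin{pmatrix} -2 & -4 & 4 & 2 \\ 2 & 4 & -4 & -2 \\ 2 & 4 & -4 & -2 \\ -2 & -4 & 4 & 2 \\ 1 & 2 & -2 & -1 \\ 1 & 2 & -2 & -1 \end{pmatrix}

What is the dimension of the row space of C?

1

Row reduce to echelon form.
R2 ← R2 + R1: [0, 0, 0, 0]
R3 ← R3 + R1: [0, 0, 0, 0]
R4 ← R4 − R1: [0, 0, 0, 0]
R5 ← R5 + (1/2)·R1: [0, 0, 0, 0]
R6 ← R6 + (1/2)·R1: [0, 0, 0, 0]
Echelon form has 1 nonzero row, so rank(C) = 1.
The row space has dimension equal to the rank: 1.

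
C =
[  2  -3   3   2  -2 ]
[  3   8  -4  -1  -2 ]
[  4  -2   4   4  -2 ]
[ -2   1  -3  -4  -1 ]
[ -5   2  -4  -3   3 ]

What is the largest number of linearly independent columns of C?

4

Row reduce to echelon form.
R2 ← R2 − (3/2)·R1: [0, 25/2, -17/2, -4, 1]
R3 ← R3 − (2)·R1: [0, 4, -2, 0, 2]
R4 ← R4 + R1: [0, -2, 0, -2, -3]
R5 ← R5 + (5/2)·R1: [0, -11/2, 7/2, 2, -2]
R3 ← R3 − (8/25)·R2: [0, 0, 18/25, 32/25, 42/25]
R4 ← R4 + (4/25)·R2: [0, 0, -34/25, -66/25, -71/25]
R5 ← R5 + (11/25)·R2: [0, 0, -6/25, 6/25, -39/25]
R4 ← R4 + (17/9)·R3: [0, 0, 0, -2/9, 1/3]
R5 ← R5 + (1/3)·R3: [0, 0, 0, 2/3, -1]
R5 ← R5 + (3)·R4: [0, 0, 0, 0, 0]
Echelon form has 4 nonzero rows, so rank(C) = 4.
The rank gives the maximum number of linearly independent columns: 4.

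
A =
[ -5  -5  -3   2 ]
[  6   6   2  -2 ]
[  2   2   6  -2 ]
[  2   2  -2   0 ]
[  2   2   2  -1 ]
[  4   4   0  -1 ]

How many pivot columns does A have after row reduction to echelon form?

2

Row reduce to echelon form.
R2 ← R2 + (6/5)·R1: [0, 0, -8/5, 2/5]
R3 ← R3 + (2/5)·R1: [0, 0, 24/5, -6/5]
R4 ← R4 + (2/5)·R1: [0, 0, -16/5, 4/5]
R5 ← R5 + (2/5)·R1: [0, 0, 4/5, -1/5]
R6 ← R6 + (4/5)·R1: [0, 0, -12/5, 3/5]
R3 ← R3 + (3)·R2: [0, 0, 0, 0]
R4 ← R4 − (2)·R2: [0, 0, 0, 0]
R5 ← R5 + (1/2)·R2: [0, 0, 0, 0]
R6 ← R6 − (3/2)·R2: [0, 0, 0, 0]
Echelon form has 2 nonzero rows, so rank(A) = 2.
Each nonzero row contributes one pivot column: 2 pivot columns.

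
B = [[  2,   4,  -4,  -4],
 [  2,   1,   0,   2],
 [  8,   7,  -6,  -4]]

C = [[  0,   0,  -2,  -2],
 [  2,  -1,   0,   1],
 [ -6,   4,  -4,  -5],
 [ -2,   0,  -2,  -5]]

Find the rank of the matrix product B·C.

3

First compute BC:
[[ 40, -20,  20,  40],
 [ -2,  -1,  -8, -13],
 [ 58, -31,  16,  41]]
Now row reduce the product.
R2 ← R2 + (1/20)·R1: [0, -2, -7, -11]
R3 ← R3 − (29/20)·R1: [0, -2, -13, -17]
R3 ← R3 − R2: [0, 0, -6, -6]
3 nonzero rows, so rank(BC) = 3.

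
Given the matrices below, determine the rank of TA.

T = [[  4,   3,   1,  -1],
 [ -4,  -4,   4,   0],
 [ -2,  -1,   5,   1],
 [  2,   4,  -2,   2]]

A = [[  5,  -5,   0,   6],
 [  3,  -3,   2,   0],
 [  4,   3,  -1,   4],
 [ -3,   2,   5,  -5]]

3

First compute TA:
[[ 36, -28,   0,  33],
 [-16,  44, -12,  -8],
 [  4,  30,  -2,   3],
 [  8, -24,  20,  -6]]
Now row reduce the product.
R2 ← R2 + (4/9)·R1: [0, 284/9, -12, 20/3]
R3 ← R3 − (1/9)·R1: [0, 298/9, -2, -2/3]
R4 ← R4 − (2/9)·R1: [0, -160/9, 20, -40/3]
R3 ← R3 − (149/142)·R2: [0, 0, 752/71, -544/71]
R4 ← R4 + (40/71)·R2: [0, 0, 940/71, -680/71]
R4 ← R4 − (5/4)·R3: [0, 0, 0, 0]
3 nonzero rows, so rank(TA) = 3.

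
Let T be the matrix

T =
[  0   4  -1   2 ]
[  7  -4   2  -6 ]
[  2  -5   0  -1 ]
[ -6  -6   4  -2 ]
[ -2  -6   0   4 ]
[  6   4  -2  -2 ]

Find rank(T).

Row reduce to echelon form.
Swap R1 ↔ R2
R3 ← R3 − (2/7)·R1: [0, -27/7, -4/7, 5/7]
R4 ← R4 + (6/7)·R1: [0, -66/7, 40/7, -50/7]
R5 ← R5 + (2/7)·R1: [0, -50/7, 4/7, 16/7]
R6 ← R6 − (6/7)·R1: [0, 52/7, -26/7, 22/7]
R3 ← R3 + (27/28)·R2: [0, 0, -43/28, 37/14]
R4 ← R4 + (33/14)·R2: [0, 0, 47/14, -17/7]
R5 ← R5 + (25/14)·R2: [0, 0, -17/14, 41/7]
R6 ← R6 − (13/7)·R2: [0, 0, -13/7, -4/7]
R4 ← R4 + (94/43)·R3: [0, 0, 0, 144/43]
R5 ← R5 − (34/43)·R3: [0, 0, 0, 162/43]
R6 ← R6 − (52/43)·R3: [0, 0, 0, -162/43]
R5 ← R5 − (9/8)·R4: [0, 0, 0, 0]
R6 ← R6 + (9/8)·R4: [0, 0, 0, 0]
Echelon form has 4 nonzero rows, so rank(T) = 4.

4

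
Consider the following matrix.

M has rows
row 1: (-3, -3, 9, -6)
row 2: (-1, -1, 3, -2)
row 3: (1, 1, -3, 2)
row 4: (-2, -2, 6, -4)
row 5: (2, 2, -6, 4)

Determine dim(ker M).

3

Row reduce to echelon form.
R2 ← R2 − (1/3)·R1: [0, 0, 0, 0]
R3 ← R3 + (1/3)·R1: [0, 0, 0, 0]
R4 ← R4 − (2/3)·R1: [0, 0, 0, 0]
R5 ← R5 + (2/3)·R1: [0, 0, 0, 0]
1 nonzero row, so rank(M) = 1.
M has 4 columns; by rank–nullity, nullity = 4 − 1 = 3.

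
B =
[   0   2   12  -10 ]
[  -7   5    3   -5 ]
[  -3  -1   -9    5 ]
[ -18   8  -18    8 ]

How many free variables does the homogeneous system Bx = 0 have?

Row reduce to echelon form.
Swap R1 ↔ R2
R3 ← R3 − (3/7)·R1: [0, -22/7, -72/7, 50/7]
R4 ← R4 − (18/7)·R1: [0, -34/7, -180/7, 146/7]
R3 ← R3 + (11/7)·R2: [0, 0, 60/7, -60/7]
R4 ← R4 + (17/7)·R2: [0, 0, 24/7, -24/7]
R4 ← R4 − (2/5)·R3: [0, 0, 0, 0]
3 nonzero rows, so rank(B) = 3.
B has 4 columns; by rank–nullity, nullity = 4 − 3 = 1.

1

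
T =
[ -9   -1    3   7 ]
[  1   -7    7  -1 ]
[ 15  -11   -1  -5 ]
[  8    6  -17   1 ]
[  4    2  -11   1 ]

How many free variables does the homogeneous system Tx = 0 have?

Row reduce to echelon form.
R2 ← R2 + (1/9)·R1: [0, -64/9, 22/3, -2/9]
R3 ← R3 + (5/3)·R1: [0, -38/3, 4, 20/3]
R4 ← R4 + (8/9)·R1: [0, 46/9, -43/3, 65/9]
R5 ← R5 + (4/9)·R1: [0, 14/9, -29/3, 37/9]
R3 ← R3 − (57/32)·R2: [0, 0, -145/16, 113/16]
R4 ← R4 + (23/32)·R2: [0, 0, -145/16, 113/16]
R5 ← R5 + (7/32)·R2: [0, 0, -129/16, 65/16]
R4 ← R4 − R3: [0, 0, 0, 0]
R5 ← R5 − (129/145)·R3: [0, 0, 0, -322/145]
Swap R4 ↔ R5
4 nonzero rows, so rank(T) = 4.
T has 4 columns; by rank–nullity, nullity = 4 − 4 = 0.

0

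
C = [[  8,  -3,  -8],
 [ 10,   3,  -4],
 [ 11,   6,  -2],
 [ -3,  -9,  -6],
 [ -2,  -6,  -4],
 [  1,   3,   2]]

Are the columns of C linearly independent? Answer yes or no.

no

Row reduce C to echelon form.
R2 ← R2 − (5/4)·R1: [0, 27/4, 6]
R3 ← R3 − (11/8)·R1: [0, 81/8, 9]
R4 ← R4 + (3/8)·R1: [0, -81/8, -9]
R5 ← R5 + (1/4)·R1: [0, -27/4, -6]
R6 ← R6 − (1/8)·R1: [0, 27/8, 3]
R3 ← R3 − (3/2)·R2: [0, 0, 0]
R4 ← R4 + (3/2)·R2: [0, 0, 0]
R5 ← R5 + R2: [0, 0, 0]
R6 ← R6 − (1/2)·R2: [0, 0, 0]
2 pivots among 3 columns.
Only 2 < 3 pivot columns, so the columns are linearly dependent.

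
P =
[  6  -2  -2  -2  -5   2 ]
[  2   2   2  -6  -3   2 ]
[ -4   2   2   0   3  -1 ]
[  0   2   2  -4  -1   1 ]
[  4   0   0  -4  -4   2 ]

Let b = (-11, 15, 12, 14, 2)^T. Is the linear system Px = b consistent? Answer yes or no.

yes

Row reduce the augmented matrix [P | b].
R2 ← R2 − (1/3)·R1: [0, 8/3, 8/3, -16/3, -4/3, 4/3, 56/3]
R3 ← R3 + (2/3)·R1: [0, 2/3, 2/3, -4/3, -1/3, 1/3, 14/3]
R5 ← R5 − (2/3)·R1: [0, 4/3, 4/3, -8/3, -2/3, 2/3, 28/3]
R3 ← R3 − (1/4)·R2: [0, 0, 0, 0, 0, 0, 0]
R4 ← R4 − (3/4)·R2: [0, 0, 0, 0, 0, 0, 0]
R5 ← R5 − (1/2)·R2: [0, 0, 0, 0, 0, 0, 0]
The echelon form has 2 nonzero rows, and every pivot lies in the first 6 columns, so rank(P) = rank([P|b]) = 2.
The system is consistent.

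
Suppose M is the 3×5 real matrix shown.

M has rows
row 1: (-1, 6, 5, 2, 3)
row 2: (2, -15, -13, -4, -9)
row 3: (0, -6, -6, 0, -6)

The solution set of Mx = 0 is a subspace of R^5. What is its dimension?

Row reduce to echelon form.
R2 ← R2 + (2)·R1: [0, -3, -3, 0, -3]
R3 ← R3 − (2)·R2: [0, 0, 0, 0, 0]
2 nonzero rows, so rank(M) = 2.
M has 5 columns; by rank–nullity, nullity = 5 − 2 = 3.

3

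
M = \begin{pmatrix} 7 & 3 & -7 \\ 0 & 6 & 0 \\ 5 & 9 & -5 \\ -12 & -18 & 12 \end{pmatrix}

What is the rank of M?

2

Row reduce to echelon form.
R3 ← R3 − (5/7)·R1: [0, 48/7, 0]
R4 ← R4 + (12/7)·R1: [0, -90/7, 0]
R3 ← R3 − (8/7)·R2: [0, 0, 0]
R4 ← R4 + (15/7)·R2: [0, 0, 0]
Echelon form has 2 nonzero rows, so rank(M) = 2.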